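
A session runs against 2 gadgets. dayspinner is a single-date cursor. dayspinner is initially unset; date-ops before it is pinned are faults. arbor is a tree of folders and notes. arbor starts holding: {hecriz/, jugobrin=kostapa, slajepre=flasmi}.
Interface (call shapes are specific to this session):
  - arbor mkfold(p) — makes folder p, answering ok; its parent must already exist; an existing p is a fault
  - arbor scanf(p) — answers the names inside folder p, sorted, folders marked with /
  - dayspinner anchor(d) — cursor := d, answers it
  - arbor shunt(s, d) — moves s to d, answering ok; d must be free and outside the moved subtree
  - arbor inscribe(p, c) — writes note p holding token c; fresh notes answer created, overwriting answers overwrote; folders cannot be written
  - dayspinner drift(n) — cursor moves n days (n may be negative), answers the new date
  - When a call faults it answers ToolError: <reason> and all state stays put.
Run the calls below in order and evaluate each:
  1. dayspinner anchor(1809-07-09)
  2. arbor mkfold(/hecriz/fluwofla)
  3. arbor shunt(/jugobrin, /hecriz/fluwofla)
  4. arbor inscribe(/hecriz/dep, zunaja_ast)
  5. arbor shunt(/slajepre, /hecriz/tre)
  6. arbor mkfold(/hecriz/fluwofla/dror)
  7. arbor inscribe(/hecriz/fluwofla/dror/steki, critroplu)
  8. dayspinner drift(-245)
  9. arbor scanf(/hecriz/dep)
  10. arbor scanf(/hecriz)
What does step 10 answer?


Answer: [dep, fluwofla/, tre]

Derivation:
! 1. dayspinner anchor(d→1809-07-09) == 1809-07-09
! 2. arbor mkfold(p→/hecriz/fluwofla) == ok
! 3. arbor shunt(s→/jugobrin, d→/hecriz/fluwofla) == ToolError: exists
! 4. arbor inscribe(p→/hecriz/dep, c→zunaja_ast) == created
! 5. arbor shunt(s→/slajepre, d→/hecriz/tre) == ok
! 6. arbor mkfold(p→/hecriz/fluwofla/dror) == ok
! 7. arbor inscribe(p→/hecriz/fluwofla/dror/steki, c→critroplu) == created
! 8. dayspinner drift(n→-245) == 1808-11-06
! 9. arbor scanf(p→/hecriz/dep) == ToolError: not a directory
! 10. arbor scanf(p→/hecriz) == [dep, fluwofla/, tre]


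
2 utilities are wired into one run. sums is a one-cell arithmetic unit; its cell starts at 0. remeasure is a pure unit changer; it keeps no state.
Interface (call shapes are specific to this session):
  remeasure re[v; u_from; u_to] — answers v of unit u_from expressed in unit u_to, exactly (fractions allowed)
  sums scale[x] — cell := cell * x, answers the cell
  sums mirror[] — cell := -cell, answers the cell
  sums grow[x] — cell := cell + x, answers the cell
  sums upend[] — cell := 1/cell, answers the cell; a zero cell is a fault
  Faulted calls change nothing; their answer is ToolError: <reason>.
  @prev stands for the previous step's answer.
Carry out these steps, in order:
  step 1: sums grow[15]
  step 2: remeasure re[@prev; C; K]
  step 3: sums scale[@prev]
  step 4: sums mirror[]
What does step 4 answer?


==> sums grow(x=15)
<== 15
==> remeasure re(v=@prev, u_from=C, u_to=K)
<== 5763/20
==> sums scale(x=@prev)
<== 17289/4
==> sums mirror()
<== -17289/4

Answer: -17289/4


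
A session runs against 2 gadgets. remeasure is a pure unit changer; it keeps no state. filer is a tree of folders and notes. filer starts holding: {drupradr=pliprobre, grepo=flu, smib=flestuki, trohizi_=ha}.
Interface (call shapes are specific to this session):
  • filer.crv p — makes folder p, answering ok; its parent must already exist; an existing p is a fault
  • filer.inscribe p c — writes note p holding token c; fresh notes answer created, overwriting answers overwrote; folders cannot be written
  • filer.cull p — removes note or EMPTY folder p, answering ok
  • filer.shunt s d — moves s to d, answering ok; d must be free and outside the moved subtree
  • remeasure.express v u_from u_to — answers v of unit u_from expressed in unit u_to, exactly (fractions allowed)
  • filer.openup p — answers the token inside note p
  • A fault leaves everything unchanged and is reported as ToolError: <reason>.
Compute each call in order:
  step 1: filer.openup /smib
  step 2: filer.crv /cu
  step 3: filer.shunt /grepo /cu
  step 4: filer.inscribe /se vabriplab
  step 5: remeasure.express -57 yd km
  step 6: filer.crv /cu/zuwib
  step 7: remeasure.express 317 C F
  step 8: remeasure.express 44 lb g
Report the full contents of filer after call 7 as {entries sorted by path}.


I run filer.openup with p=/smib, and get flestuki.
I use filer.crv with p=/cu, giving ok.
Using filer.shunt with s=/grepo, d=/cu, and get ToolError: exists.
Next I call filer.inscribe with p=/se, c=vabriplab, which returns created.
Invoking remeasure.express with v=-57, u_from=yd, u_to=km, giving -65151/1250000.
Using filer.crv with p=/cu/zuwib, and observe ok.
I invoke remeasure.express with v=317, u_from=C, u_to=F, — result: 3013/5.
Now I run remeasure.express with v=44, u_from=lb, u_to=g: 498951607/25000.

Answer: {cu/, cu/zuwib/, drupradr=pliprobre, grepo=flu, se=vabriplab, smib=flestuki, trohizi_=ha}


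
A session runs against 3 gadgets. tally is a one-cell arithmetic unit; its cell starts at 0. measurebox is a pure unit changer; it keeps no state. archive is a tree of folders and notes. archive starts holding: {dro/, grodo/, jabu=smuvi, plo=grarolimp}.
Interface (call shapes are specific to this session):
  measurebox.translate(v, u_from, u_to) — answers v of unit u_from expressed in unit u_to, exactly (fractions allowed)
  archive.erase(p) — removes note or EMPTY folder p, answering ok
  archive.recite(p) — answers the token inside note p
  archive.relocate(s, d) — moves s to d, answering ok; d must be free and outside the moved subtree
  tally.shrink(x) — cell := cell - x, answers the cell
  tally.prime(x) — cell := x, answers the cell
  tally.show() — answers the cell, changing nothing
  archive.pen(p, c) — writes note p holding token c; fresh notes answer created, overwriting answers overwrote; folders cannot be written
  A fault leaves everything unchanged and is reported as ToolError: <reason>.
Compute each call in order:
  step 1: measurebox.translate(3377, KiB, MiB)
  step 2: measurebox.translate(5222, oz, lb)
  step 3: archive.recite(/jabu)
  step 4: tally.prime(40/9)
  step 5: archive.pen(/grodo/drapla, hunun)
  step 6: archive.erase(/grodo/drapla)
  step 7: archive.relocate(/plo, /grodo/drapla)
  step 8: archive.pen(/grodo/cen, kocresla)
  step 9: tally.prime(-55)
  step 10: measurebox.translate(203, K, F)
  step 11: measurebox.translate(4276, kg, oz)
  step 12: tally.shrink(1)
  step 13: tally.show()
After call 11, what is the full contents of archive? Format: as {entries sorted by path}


Act: measurebox.translate[v→3377; u_from→KiB; u_to→MiB]
Obs: 3377/1024
Act: measurebox.translate[v→5222; u_from→oz; u_to→lb]
Obs: 2611/8
Act: archive.recite[p→/jabu]
Obs: smuvi
Act: tally.prime[x→40/9]
Obs: 40/9
Act: archive.pen[p→/grodo/drapla; c→hunun]
Obs: created
Act: archive.erase[p→/grodo/drapla]
Obs: ok
Act: archive.relocate[s→/plo; d→/grodo/drapla]
Obs: ok
Act: archive.pen[p→/grodo/cen; c→kocresla]
Obs: created
Act: tally.prime[x→-55]
Obs: -55
Act: measurebox.translate[v→203; u_from→K; u_to→F]
Obs: -9427/100
Act: measurebox.translate[v→4276; u_from→kg; u_to→oz]
Obs: 6841600000000/45359237
Act: tally.shrink[x→1]
Obs: -56
Act: tally.show[]
Obs: -56

Answer: {dro/, grodo/, grodo/cen=kocresla, grodo/drapla=grarolimp, jabu=smuvi}


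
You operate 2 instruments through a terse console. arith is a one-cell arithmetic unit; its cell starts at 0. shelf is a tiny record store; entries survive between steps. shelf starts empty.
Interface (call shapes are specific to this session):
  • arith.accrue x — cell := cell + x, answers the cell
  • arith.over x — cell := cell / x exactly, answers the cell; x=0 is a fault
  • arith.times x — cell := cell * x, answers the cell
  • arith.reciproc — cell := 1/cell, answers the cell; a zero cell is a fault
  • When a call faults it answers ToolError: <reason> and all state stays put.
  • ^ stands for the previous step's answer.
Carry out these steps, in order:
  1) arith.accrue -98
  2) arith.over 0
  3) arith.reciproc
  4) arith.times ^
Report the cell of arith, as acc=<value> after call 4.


Answer: acc=1/9604

Derivation:
>> arith.accrue(x='-98')
<< -98
>> arith.over(x='0')
<< ToolError: division by zero
>> arith.reciproc()
<< -1/98
>> arith.times(x='^')
<< 1/9604


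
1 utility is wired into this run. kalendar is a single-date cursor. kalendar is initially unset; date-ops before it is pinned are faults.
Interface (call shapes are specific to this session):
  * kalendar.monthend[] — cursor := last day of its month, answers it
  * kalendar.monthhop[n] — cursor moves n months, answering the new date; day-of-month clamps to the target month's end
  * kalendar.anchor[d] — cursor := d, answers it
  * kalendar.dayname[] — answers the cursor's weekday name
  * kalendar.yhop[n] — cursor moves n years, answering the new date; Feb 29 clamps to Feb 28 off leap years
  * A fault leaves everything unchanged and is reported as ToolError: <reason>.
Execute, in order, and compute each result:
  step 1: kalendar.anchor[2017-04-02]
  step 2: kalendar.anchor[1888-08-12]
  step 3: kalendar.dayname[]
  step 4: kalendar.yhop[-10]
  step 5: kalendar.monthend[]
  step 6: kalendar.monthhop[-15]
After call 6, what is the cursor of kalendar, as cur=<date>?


Answer: cur=1877-05-31

Derivation:
// anchor(d=2017-04-02) == 2017-04-02
// anchor(d=1888-08-12) == 1888-08-12
// dayname() == Sunday
// yhop(n=-10) == 1878-08-12
// monthend() == 1878-08-31
// monthhop(n=-15) == 1877-05-31


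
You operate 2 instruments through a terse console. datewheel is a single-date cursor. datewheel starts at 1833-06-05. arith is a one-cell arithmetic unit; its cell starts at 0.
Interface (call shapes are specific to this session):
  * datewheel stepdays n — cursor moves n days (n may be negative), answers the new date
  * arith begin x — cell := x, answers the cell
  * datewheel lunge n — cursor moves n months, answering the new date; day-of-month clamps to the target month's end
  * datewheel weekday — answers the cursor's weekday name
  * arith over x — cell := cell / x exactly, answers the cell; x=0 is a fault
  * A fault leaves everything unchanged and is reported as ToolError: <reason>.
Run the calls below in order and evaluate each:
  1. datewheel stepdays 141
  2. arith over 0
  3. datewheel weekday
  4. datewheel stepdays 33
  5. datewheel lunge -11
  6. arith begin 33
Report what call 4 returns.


Answer: 1833-11-26

Derivation:
CALL datewheel stepdays[141]
RET  1833-10-24
CALL arith over[0]
RET  ToolError: division by zero
CALL datewheel weekday[]
RET  Thursday
CALL datewheel stepdays[33]
RET  1833-11-26
CALL datewheel lunge[-11]
RET  1832-12-26
CALL arith begin[33]
RET  33


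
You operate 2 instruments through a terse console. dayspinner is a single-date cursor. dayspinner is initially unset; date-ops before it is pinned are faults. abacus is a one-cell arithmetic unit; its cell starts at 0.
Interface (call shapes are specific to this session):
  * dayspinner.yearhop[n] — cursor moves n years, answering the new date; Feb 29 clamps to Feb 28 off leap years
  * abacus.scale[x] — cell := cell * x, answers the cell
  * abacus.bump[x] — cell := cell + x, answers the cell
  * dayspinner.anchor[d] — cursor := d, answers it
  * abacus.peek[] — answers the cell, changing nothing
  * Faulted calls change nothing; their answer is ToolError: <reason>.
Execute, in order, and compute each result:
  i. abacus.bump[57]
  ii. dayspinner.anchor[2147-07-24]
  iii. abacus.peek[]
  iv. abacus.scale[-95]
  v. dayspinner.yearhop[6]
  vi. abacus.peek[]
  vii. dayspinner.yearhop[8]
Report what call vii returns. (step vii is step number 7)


Answer: 2161-07-24

Derivation:
Using abacus.bump passing x→57: 57.
Next I call dayspinner.anchor passing d→2147-07-24, which returns 2147-07-24.
I invoke abacus.peek, and see 57.
Using abacus.scale passing x→-95, — result: -5415.
Then dayspinner.yearhop passing n→6, and see 2153-07-24.
I try abacus.peek(), yielding -5415.
I call dayspinner.yearhop passing n→8, → 2161-07-24.


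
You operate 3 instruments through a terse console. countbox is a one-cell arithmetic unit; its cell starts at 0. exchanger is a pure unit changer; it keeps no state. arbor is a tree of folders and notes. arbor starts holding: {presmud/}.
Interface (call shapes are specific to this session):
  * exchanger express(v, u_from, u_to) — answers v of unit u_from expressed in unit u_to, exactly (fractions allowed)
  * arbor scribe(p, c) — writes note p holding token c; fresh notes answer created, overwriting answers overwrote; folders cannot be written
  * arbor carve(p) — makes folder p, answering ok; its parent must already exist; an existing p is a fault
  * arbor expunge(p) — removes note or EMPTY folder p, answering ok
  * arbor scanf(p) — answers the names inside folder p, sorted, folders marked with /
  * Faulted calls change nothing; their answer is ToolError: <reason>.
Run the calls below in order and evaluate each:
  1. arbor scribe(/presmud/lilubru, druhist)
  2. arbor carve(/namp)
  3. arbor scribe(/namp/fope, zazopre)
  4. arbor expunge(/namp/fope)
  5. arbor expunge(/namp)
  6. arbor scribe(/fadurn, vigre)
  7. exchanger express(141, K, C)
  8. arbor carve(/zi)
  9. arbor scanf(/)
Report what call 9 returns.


Answer: [fadurn, presmud/, zi/]

Derivation:
I use arbor scribe(p→/presmud/lilubru, c→druhist), yielding created.
I try arbor carve(p→/namp), — result: ok.
Now I run arbor scribe(p→/namp/fope, c→zazopre), giving created.
I use arbor expunge(p→/namp/fope): ok.
I try arbor expunge(p→/namp), yielding ok.
Next I call arbor scribe(p→/fadurn, c→vigre), and see created.
I call exchanger express(v→141, u_from→K, u_to→C), → -2643/20.
I invoke arbor carve(p→/zi), and get ok.
Calling arbor scanf(p→/), and see [fadurn, presmud/, zi/].


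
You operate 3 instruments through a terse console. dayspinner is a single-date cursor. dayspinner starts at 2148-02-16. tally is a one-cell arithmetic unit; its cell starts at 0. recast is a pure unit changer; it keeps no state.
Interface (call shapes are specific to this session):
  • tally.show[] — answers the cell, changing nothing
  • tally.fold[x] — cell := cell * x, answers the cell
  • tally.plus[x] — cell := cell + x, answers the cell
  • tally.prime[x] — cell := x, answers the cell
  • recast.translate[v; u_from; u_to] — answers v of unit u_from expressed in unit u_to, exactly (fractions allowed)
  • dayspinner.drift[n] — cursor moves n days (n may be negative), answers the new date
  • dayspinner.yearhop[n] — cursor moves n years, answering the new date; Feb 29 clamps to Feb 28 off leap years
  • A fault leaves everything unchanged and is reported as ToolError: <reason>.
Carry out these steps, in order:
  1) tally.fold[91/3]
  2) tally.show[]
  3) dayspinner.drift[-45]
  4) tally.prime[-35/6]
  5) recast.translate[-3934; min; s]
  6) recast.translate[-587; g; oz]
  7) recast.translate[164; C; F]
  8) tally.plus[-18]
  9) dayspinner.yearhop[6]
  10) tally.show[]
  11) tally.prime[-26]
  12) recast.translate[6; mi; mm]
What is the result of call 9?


I try tally.fold with 91/3, — result: 0.
Next I call tally.show(), yielding 0.
I invoke dayspinner.drift with -45, and get 2148-01-02.
I try tally.prime with -35/6, and see -35/6.
I call recast.translate with -3934, min, s, yielding -236040.
I invoke recast.translate with -587, g, oz, and see -939200000/45359237.
I try recast.translate with 164, C, F, giving 1636/5.
I run tally.plus with -18, which returns -143/6.
Using dayspinner.yearhop with 6, and get 2154-01-02.
Now I run tally.show: -143/6.
Now I run tally.prime with -26, → -26.
I use recast.translate with 6, mi, mm, and observe 9656064.

Answer: 2154-01-02


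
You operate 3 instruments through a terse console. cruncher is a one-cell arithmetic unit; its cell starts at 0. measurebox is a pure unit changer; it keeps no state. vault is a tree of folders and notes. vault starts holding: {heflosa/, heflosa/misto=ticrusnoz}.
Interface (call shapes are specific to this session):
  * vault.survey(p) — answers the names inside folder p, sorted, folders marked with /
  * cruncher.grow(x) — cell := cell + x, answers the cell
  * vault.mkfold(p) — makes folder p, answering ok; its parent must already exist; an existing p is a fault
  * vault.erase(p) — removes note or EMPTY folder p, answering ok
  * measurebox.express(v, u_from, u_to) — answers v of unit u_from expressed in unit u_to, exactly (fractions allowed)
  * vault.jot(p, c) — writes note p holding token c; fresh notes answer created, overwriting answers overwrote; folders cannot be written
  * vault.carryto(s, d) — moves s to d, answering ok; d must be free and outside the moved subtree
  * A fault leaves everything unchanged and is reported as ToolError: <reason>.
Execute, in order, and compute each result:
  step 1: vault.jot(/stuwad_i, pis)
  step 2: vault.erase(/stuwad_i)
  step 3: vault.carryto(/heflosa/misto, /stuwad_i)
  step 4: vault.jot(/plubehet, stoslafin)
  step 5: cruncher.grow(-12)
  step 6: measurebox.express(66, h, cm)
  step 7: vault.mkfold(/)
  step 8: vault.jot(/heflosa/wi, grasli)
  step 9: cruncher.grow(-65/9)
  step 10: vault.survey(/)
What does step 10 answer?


Do: vault.jot[p='/stuwad_i'; c='pis']
See: created
Do: vault.erase[p='/stuwad_i']
See: ok
Do: vault.carryto[s='/heflosa/misto'; d='/stuwad_i']
See: ok
Do: vault.jot[p='/plubehet'; c='stoslafin']
See: created
Do: cruncher.grow[x='-12']
See: -12
Do: measurebox.express[v='66'; u_from='h'; u_to='cm']
See: ToolError: incompatible units
Do: vault.mkfold[p='/']
See: ToolError: exists
Do: vault.jot[p='/heflosa/wi'; c='grasli']
See: created
Do: cruncher.grow[x='-65/9']
See: -173/9
Do: vault.survey[p='/']
See: [heflosa/, plubehet, stuwad_i]

Answer: [heflosa/, plubehet, stuwad_i]


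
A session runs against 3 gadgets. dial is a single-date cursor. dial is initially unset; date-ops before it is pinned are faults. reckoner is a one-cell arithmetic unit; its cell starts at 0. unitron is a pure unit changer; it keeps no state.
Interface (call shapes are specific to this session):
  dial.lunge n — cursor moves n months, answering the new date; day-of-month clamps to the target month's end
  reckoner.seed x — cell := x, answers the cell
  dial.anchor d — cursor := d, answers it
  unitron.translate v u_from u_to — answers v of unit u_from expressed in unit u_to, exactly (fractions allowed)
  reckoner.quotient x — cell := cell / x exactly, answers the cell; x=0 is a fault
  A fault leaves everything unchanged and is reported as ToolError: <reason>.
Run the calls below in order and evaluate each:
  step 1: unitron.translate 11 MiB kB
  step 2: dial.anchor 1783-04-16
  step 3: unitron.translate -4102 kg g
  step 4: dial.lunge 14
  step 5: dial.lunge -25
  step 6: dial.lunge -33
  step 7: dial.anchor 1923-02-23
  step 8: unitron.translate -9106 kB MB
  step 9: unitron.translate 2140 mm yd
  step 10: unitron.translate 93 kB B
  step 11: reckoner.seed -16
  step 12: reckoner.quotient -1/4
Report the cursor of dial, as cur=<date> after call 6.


Answer: cur=1779-08-16

Derivation:
Now I run unitron.translate with 11, MiB, kB: 1441792/125.
Invoking dial.anchor with 1783-04-16, giving 1783-04-16.
Invoking unitron.translate with -4102, kg, g: -4102000.
I run dial.lunge with 14, and observe 1784-06-16.
I use dial.lunge with -25, yielding 1782-05-16.
I use dial.lunge with -33, yielding 1779-08-16.
Invoking dial.anchor with 1923-02-23, yielding 1923-02-23.
Calling unitron.translate with -9106, kB, MB: -4553/500.
I try unitron.translate with 2140, mm, yd, and observe 2675/1143.
Calling unitron.translate with 93, kB, B, which returns 93000.
I use reckoner.seed with -16, and observe -16.
Then reckoner.quotient with -1/4, → 64.


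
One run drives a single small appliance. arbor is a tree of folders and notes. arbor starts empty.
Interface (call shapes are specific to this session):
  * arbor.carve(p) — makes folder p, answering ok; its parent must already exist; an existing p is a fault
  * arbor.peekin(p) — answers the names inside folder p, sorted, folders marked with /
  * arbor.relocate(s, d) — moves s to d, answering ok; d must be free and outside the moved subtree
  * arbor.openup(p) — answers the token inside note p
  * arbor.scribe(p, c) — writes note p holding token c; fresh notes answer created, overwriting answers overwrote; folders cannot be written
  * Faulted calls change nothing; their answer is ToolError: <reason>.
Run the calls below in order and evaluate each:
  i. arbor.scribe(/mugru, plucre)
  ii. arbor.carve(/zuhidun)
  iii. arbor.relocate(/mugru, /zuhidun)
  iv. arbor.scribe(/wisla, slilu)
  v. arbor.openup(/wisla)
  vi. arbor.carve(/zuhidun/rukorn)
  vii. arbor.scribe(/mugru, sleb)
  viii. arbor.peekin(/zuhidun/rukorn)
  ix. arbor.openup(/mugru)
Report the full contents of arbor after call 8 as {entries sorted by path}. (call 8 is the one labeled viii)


Answer: {mugru=sleb, wisla=slilu, zuhidun/, zuhidun/rukorn/}

Derivation:
>> scribe(p: /mugru, c: plucre)
<< created
>> carve(p: /zuhidun)
<< ok
>> relocate(s: /mugru, d: /zuhidun)
<< ToolError: exists
>> scribe(p: /wisla, c: slilu)
<< created
>> openup(p: /wisla)
<< slilu
>> carve(p: /zuhidun/rukorn)
<< ok
>> scribe(p: /mugru, c: sleb)
<< overwrote
>> peekin(p: /zuhidun/rukorn)
<< []
>> openup(p: /mugru)
<< sleb


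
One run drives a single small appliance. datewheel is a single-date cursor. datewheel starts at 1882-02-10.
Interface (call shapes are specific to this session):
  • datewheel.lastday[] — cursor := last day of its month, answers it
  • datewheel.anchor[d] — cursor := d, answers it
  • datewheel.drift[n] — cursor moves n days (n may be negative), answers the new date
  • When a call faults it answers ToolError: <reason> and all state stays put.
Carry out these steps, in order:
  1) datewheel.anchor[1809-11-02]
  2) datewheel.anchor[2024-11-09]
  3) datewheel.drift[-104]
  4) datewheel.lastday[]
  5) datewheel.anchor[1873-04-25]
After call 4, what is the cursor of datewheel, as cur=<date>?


~$ datewheel.anchor d→1809-11-02
  1809-11-02
~$ datewheel.anchor d→2024-11-09
  2024-11-09
~$ datewheel.drift n→-104
  2024-07-28
~$ datewheel.lastday
  2024-07-31
~$ datewheel.anchor d→1873-04-25
  1873-04-25

Answer: cur=2024-07-31


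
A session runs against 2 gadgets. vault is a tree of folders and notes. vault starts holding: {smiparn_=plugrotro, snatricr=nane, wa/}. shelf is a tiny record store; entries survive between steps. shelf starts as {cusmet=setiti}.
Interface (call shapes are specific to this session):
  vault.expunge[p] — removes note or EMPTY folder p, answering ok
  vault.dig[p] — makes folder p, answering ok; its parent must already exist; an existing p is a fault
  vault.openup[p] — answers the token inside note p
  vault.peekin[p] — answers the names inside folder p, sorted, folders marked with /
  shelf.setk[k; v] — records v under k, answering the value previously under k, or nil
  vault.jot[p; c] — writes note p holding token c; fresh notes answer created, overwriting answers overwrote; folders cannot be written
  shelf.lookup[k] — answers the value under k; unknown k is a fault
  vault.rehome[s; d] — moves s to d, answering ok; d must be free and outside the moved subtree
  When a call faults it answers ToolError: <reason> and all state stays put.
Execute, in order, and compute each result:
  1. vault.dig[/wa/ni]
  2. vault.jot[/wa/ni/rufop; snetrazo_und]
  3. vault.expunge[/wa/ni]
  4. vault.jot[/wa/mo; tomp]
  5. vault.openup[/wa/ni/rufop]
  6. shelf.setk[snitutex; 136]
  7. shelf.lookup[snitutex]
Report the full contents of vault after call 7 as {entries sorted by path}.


Answer: {smiparn_=plugrotro, snatricr=nane, wa/, wa/mo=tomp, wa/ni/, wa/ni/rufop=snetrazo_und}

Derivation:
Step: vault.dig[p→/wa/ni]
Result: ok
Step: vault.jot[p→/wa/ni/rufop; c→snetrazo_und]
Result: created
Step: vault.expunge[p→/wa/ni]
Result: ToolError: not empty
Step: vault.jot[p→/wa/mo; c→tomp]
Result: created
Step: vault.openup[p→/wa/ni/rufop]
Result: snetrazo_und
Step: shelf.setk[k→snitutex; v→136]
Result: nil
Step: shelf.lookup[k→snitutex]
Result: 136


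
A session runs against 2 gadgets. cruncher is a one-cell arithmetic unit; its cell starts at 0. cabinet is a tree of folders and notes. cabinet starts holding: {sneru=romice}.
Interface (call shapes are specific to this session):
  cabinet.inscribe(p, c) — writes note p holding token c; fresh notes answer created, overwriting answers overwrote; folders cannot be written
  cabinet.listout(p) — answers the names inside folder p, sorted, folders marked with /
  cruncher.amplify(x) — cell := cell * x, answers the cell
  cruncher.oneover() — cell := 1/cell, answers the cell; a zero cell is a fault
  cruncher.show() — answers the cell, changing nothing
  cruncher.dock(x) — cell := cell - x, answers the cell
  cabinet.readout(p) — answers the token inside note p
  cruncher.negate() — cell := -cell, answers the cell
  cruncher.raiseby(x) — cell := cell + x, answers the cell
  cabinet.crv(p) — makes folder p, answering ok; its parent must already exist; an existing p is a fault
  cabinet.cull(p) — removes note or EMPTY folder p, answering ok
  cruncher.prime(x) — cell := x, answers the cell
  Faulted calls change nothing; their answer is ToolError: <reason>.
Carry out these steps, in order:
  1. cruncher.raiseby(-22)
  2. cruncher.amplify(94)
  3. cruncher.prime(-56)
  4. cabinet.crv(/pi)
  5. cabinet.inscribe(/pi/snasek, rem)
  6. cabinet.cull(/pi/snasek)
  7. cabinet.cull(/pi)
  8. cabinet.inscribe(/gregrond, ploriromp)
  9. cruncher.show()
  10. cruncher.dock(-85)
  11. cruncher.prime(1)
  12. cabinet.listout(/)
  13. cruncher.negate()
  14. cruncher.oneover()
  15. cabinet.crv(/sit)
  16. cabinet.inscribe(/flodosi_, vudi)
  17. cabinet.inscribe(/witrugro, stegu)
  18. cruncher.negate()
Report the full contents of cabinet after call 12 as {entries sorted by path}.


Answer: {gregrond=ploriromp, sneru=romice}

Derivation:
$ raiseby x=-22
:: -22
$ amplify x=94
:: -2068
$ prime x=-56
:: -56
$ crv p=/pi
:: ok
$ inscribe p=/pi/snasek c=rem
:: created
$ cull p=/pi/snasek
:: ok
$ cull p=/pi
:: ok
$ inscribe p=/gregrond c=ploriromp
:: created
$ show
:: -56
$ dock x=-85
:: 29
$ prime x=1
:: 1
$ listout p=/
:: [gregrond, sneru]
$ negate
:: -1
$ oneover
:: -1
$ crv p=/sit
:: ok
$ inscribe p=/flodosi_ c=vudi
:: created
$ inscribe p=/witrugro c=stegu
:: created
$ negate
:: 1


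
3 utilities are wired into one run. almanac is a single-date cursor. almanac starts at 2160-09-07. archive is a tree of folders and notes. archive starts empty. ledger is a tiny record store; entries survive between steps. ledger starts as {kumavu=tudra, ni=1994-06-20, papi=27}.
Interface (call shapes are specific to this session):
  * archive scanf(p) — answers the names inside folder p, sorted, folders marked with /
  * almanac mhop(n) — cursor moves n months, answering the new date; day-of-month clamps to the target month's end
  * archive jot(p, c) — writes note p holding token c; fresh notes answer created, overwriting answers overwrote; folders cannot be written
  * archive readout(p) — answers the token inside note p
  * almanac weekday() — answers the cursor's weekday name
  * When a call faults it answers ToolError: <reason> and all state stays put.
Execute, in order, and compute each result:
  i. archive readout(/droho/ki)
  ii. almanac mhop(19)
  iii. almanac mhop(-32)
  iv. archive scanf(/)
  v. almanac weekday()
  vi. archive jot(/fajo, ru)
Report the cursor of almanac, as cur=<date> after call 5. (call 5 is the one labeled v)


Answer: cur=2159-08-07

Derivation:
% 1. archive readout(p=/droho/ki) -> ToolError: not found
% 2. almanac mhop(n=19) -> 2162-04-07
% 3. almanac mhop(n=-32) -> 2159-08-07
% 4. archive scanf(p=/) -> []
% 5. almanac weekday() -> Tuesday
% 6. archive jot(p=/fajo, c=ru) -> created


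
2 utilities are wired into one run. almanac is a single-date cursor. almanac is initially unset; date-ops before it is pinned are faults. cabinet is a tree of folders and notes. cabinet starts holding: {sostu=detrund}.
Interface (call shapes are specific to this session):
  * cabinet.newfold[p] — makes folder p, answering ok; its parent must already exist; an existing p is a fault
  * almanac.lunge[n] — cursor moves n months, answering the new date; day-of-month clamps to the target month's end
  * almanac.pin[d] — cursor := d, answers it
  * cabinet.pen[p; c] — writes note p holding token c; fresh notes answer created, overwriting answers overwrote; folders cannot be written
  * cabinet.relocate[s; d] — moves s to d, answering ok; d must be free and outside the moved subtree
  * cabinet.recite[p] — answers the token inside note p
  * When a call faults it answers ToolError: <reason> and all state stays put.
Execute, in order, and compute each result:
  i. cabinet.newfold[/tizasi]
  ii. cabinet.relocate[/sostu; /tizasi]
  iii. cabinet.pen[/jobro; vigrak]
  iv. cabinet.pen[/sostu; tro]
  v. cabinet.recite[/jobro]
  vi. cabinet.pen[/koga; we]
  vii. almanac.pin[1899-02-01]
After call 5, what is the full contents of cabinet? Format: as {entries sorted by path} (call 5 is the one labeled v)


$ cabinet.newfold p='/tizasi'
= ok
$ cabinet.relocate s='/sostu' d='/tizasi'
= ToolError: exists
$ cabinet.pen p='/jobro' c='vigrak'
= created
$ cabinet.pen p='/sostu' c='tro'
= overwrote
$ cabinet.recite p='/jobro'
= vigrak
$ cabinet.pen p='/koga' c='we'
= created
$ almanac.pin d='1899-02-01'
= 1899-02-01

Answer: {jobro=vigrak, sostu=tro, tizasi/}


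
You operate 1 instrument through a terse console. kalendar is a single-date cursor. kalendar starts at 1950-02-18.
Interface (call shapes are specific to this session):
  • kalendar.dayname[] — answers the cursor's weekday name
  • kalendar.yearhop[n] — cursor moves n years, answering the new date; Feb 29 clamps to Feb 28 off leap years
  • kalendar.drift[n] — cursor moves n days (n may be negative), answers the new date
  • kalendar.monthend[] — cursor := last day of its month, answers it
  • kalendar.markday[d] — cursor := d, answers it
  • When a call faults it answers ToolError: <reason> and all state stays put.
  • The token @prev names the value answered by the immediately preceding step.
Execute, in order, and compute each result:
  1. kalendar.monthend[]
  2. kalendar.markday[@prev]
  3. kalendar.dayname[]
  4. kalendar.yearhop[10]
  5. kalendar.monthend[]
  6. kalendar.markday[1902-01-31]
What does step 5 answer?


~$ kalendar.monthend
[out] 1950-02-28
~$ kalendar.markday d: @prev
[out] 1950-02-28
~$ kalendar.dayname
[out] Tuesday
~$ kalendar.yearhop n: 10
[out] 1960-02-28
~$ kalendar.monthend
[out] 1960-02-29
~$ kalendar.markday d: 1902-01-31
[out] 1902-01-31

Answer: 1960-02-29


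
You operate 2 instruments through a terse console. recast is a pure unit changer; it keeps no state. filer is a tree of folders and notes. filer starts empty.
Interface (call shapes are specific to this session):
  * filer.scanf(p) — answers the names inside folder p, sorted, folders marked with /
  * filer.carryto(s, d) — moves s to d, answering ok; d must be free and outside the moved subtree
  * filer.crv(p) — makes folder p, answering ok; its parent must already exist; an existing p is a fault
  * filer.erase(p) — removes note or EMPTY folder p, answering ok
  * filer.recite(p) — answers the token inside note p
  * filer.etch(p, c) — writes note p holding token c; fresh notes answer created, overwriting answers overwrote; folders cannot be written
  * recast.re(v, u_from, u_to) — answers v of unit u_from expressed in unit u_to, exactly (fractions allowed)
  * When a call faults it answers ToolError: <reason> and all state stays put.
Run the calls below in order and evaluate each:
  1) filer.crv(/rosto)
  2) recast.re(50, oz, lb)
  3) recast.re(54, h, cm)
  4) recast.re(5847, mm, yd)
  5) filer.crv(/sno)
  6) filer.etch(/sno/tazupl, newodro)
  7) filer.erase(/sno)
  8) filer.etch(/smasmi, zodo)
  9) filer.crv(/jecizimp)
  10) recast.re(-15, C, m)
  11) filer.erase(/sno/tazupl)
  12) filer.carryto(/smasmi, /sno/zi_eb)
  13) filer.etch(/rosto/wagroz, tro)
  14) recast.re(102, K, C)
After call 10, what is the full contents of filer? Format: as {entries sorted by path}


Answer: {jecizimp/, rosto/, smasmi=zodo, sno/, sno/tazupl=newodro}

Derivation:
>>> filer.crv /rosto
  ok
>>> recast.re 50 oz lb
  25/8
>>> recast.re 54 h cm
  ToolError: incompatible units
>>> recast.re 5847 mm yd
  9745/1524
>>> filer.crv /sno
  ok
>>> filer.etch /sno/tazupl newodro
  created
>>> filer.erase /sno
  ToolError: not empty
>>> filer.etch /smasmi zodo
  created
>>> filer.crv /jecizimp
  ok
>>> recast.re -15 C m
  ToolError: incompatible units
>>> filer.erase /sno/tazupl
  ok
>>> filer.carryto /smasmi /sno/zi_eb
  ok
>>> filer.etch /rosto/wagroz tro
  created
>>> recast.re 102 K C
  -3423/20


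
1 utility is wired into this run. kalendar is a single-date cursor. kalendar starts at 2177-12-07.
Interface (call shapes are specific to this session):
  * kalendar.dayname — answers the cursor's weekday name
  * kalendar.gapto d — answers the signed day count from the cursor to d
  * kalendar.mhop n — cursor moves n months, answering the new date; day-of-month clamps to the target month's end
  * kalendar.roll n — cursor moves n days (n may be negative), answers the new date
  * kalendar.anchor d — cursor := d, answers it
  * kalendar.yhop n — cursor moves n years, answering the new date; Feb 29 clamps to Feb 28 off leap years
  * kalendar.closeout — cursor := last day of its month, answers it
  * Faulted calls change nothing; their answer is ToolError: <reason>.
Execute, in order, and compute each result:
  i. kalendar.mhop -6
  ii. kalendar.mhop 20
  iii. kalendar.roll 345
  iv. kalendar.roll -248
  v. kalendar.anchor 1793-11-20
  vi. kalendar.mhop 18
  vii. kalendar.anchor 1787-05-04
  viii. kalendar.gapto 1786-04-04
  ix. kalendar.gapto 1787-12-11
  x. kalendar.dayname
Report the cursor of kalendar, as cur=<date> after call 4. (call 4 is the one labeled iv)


Answer: cur=2179-05-15

Derivation:
Act: kalendar.mhop[-6]
Obs: 2177-06-07
Act: kalendar.mhop[20]
Obs: 2179-02-07
Act: kalendar.roll[345]
Obs: 2180-01-18
Act: kalendar.roll[-248]
Obs: 2179-05-15
Act: kalendar.anchor[1793-11-20]
Obs: 1793-11-20
Act: kalendar.mhop[18]
Obs: 1795-05-20
Act: kalendar.anchor[1787-05-04]
Obs: 1787-05-04
Act: kalendar.gapto[1786-04-04]
Obs: -395
Act: kalendar.gapto[1787-12-11]
Obs: 221
Act: kalendar.dayname[]
Obs: Friday


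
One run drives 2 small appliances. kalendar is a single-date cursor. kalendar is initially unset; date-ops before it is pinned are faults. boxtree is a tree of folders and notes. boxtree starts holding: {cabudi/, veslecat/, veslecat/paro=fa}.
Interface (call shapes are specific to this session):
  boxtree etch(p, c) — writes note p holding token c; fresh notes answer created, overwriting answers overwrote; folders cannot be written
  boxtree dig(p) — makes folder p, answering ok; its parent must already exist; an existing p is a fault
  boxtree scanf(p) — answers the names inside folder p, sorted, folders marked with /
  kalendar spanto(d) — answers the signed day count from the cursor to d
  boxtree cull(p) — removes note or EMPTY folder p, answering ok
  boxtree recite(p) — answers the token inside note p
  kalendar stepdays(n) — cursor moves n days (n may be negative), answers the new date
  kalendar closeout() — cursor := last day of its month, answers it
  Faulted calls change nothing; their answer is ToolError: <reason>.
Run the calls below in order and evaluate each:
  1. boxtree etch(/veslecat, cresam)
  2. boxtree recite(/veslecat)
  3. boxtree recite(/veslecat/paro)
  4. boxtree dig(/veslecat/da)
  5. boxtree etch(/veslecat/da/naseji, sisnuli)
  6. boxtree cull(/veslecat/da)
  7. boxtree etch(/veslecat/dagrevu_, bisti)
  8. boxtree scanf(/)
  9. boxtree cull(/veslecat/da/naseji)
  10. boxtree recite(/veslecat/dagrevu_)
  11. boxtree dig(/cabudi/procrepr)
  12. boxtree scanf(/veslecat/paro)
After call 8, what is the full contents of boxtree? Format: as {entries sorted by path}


Answer: {cabudi/, veslecat/, veslecat/da/, veslecat/da/naseji=sisnuli, veslecat/dagrevu_=bisti, veslecat/paro=fa}

Derivation:
Do: boxtree etch[p=/veslecat; c=cresam]
See: ToolError: is a directory
Do: boxtree recite[p=/veslecat]
See: ToolError: is a directory
Do: boxtree recite[p=/veslecat/paro]
See: fa
Do: boxtree dig[p=/veslecat/da]
See: ok
Do: boxtree etch[p=/veslecat/da/naseji; c=sisnuli]
See: created
Do: boxtree cull[p=/veslecat/da]
See: ToolError: not empty
Do: boxtree etch[p=/veslecat/dagrevu_; c=bisti]
See: created
Do: boxtree scanf[p=/]
See: [cabudi/, veslecat/]
Do: boxtree cull[p=/veslecat/da/naseji]
See: ok
Do: boxtree recite[p=/veslecat/dagrevu_]
See: bisti
Do: boxtree dig[p=/cabudi/procrepr]
See: ok
Do: boxtree scanf[p=/veslecat/paro]
See: ToolError: not a directory


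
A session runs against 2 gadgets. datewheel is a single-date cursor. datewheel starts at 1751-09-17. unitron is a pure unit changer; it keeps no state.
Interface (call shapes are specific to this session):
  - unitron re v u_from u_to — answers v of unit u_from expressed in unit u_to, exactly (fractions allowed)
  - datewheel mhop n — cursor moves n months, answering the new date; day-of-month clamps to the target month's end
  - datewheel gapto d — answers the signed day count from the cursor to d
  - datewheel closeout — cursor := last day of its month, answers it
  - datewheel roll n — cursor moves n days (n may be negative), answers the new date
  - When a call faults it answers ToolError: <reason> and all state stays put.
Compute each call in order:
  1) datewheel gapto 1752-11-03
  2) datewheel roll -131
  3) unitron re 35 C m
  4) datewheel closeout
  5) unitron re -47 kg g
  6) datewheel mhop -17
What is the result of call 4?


Answer: 1751-05-31

Derivation:
>>> datewheel gapto d=1752-11-03
[out] 413
>>> datewheel roll n=-131
[out] 1751-05-09
>>> unitron re v=35 u_from=C u_to=m
[out] ToolError: incompatible units
>>> datewheel closeout
[out] 1751-05-31
>>> unitron re v=-47 u_from=kg u_to=g
[out] -47000
>>> datewheel mhop n=-17
[out] 1749-12-31


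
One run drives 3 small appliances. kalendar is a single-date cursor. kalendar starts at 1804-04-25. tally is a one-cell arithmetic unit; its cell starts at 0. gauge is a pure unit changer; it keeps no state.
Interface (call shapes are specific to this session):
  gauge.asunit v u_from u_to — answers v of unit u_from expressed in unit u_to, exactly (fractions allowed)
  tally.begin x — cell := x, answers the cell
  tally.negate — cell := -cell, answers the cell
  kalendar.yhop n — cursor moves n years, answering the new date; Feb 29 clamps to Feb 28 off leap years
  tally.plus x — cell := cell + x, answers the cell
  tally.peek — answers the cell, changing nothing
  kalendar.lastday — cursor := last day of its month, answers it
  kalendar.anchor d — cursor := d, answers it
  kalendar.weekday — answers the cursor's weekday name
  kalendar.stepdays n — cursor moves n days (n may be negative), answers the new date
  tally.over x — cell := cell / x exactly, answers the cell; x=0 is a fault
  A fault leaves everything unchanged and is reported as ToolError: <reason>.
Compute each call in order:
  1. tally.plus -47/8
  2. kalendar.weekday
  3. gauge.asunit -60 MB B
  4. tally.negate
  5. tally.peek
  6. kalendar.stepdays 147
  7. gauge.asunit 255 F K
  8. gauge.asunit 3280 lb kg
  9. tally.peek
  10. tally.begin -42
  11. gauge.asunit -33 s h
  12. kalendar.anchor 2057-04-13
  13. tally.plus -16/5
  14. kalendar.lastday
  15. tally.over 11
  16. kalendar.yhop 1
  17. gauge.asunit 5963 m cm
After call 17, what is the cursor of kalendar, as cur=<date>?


Answer: cur=2058-04-30

Derivation:
I call tally.plus on -47/8, and see -47/8.
I invoke kalendar.weekday, — result: Wednesday.
I run gauge.asunit on -60, MB, B, giving -60000000.
Calling tally.negate(), → 47/8.
I use tally.peek, and see 47/8.
Now I run kalendar.stepdays on 147, giving 1804-09-19.
Using gauge.asunit on 255, F, K, and see 71467/180.
I call gauge.asunit on 3280, lb, kg, yielding 1859728717/1250000.
I run tally.peek, and get 47/8.
Now I run tally.begin on -42, which returns -42.
I use gauge.asunit on -33, s, h, yielding -11/1200.
I run kalendar.anchor on 2057-04-13, and observe 2057-04-13.
Using tally.plus on -16/5, → -226/5.
Next I call kalendar.lastday(), and get 2057-04-30.
Then tally.over on 11, yielding -226/55.
Now I run kalendar.yhop on 1, which returns 2058-04-30.
Using gauge.asunit on 5963, m, cm, and see 596300.
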